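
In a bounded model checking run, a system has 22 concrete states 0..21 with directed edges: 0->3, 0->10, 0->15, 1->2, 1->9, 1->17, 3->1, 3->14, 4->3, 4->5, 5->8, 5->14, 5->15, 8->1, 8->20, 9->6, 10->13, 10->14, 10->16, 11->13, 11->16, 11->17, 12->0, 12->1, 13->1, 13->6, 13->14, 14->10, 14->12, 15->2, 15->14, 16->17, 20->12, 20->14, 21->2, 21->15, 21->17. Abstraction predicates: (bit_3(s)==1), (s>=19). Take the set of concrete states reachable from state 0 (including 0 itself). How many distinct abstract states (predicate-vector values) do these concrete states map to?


BFS from 0:
Concrete reachable: {0, 1, 2, 3, 6, 9, 10, 12, 13, 14, 15, 16, 17}
Abstract via predicates (bit_3(s)==1), (s>=19):
  (0,0) <- {0, 1, 2, 3, 6, 16, 17}
  (1,0) <- {9, 10, 12, 13, 14, 15}
Distinct abstract states = 2

2


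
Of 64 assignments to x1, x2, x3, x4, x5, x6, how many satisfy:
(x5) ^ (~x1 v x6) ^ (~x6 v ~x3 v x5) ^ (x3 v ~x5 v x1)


CNF with 4 clauses over 6 vars (64 assignments).
An assignment satisfies CNF iff every clause has >=1 true literal.
Check each row (bits = x1,x2,x3,x4,x5,x6; clause T/F shown):
  row 0 [000000]: clauses=FTTT -> 0
  row 1 [000001]: clauses=FTTT -> 0
  row 2 [000010]: clauses=TTTF -> 0
  row 3 [000011]: clauses=TTTF -> 0
  row 4 [000100]: clauses=FTTT -> 0
  (every remaining row is evaluated the same way; all 64 results are listed next)
Full result column, 8 rows per line (x1,x2,x3 fixed per line; x4,x5,x6 runs 000..111 left to right):
  rows 0-7 [x1,x2,x3=000]: 00000000  (ones: 0)
  rows 8-15 [x1,x2,x3=001]: 00110011  (ones: 4)
  rows 16-23 [x1,x2,x3=010]: 00000000  (ones: 0)
  rows 24-31 [x1,x2,x3=011]: 00110011  (ones: 4)
  rows 32-39 [x1,x2,x3=100]: 00010001  (ones: 2)
  rows 40-47 [x1,x2,x3=101]: 00010001  (ones: 2)
  rows 48-55 [x1,x2,x3=110]: 00010001  (ones: 2)
  rows 56-63 [x1,x2,x3=111]: 00010001  (ones: 2)
Satisfying assignments = 0+4+0+4+2+2+2+2 = 16

16


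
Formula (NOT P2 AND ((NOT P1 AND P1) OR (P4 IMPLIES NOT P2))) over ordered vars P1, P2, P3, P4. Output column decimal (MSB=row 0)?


Formula: (NOT P2 AND ((NOT P1 AND P1) OR (P4 IMPLIES NOT P2))) over P1, P2, P3, P4 (16 rows)
Evaluate each row (bits = P1,P2,P3,P4, MSB first):
  row 0 [0000]: (NOT 0 AND ((NOT 0 AND 0) OR (0 IMPLIES NOT 0))) -> 1
  row 1 [0001]: (NOT 0 AND ((NOT 0 AND 0) OR (1 IMPLIES NOT 0))) -> 1
  row 2 [0010]: (NOT 0 AND ((NOT 0 AND 0) OR (0 IMPLIES NOT 0))) -> 1
  row 3 [0011]: (NOT 0 AND ((NOT 0 AND 0) OR (1 IMPLIES NOT 0))) -> 1
  row 4 [0100]: (NOT 1 AND ((NOT 0 AND 0) OR (0 IMPLIES NOT 1))) -> 0
  row 5 [0101]: (NOT 1 AND ((NOT 0 AND 0) OR (1 IMPLIES NOT 1))) -> 0
  row 6 [0110]: (NOT 1 AND ((NOT 0 AND 0) OR (0 IMPLIES NOT 1))) -> 0
  row 7 [0111]: (NOT 1 AND ((NOT 0 AND 0) OR (1 IMPLIES NOT 1))) -> 0
  row 8 [1000]: (NOT 0 AND ((NOT 1 AND 1) OR (0 IMPLIES NOT 0))) -> 1
  row 9 [1001]: (NOT 0 AND ((NOT 1 AND 1) OR (1 IMPLIES NOT 0))) -> 1
  row 10 [1010]: (NOT 0 AND ((NOT 1 AND 1) OR (0 IMPLIES NOT 0))) -> 1
  row 11 [1011]: (NOT 0 AND ((NOT 1 AND 1) OR (1 IMPLIES NOT 0))) -> 1
  row 12 [1100]: (NOT 1 AND ((NOT 1 AND 1) OR (0 IMPLIES NOT 1))) -> 0
  row 13 [1101]: (NOT 1 AND ((NOT 1 AND 1) OR (1 IMPLIES NOT 1))) -> 0
  row 14 [1110]: (NOT 1 AND ((NOT 1 AND 1) OR (0 IMPLIES NOT 1))) -> 0
  row 15 [1111]: (NOT 1 AND ((NOT 1 AND 1) OR (1 IMPLIES NOT 1))) -> 0
Full result column, 4 rows per line (P1,P2 fixed per line; P3,P4 runs 00..11 left to right):
  rows 0-3 [P1,P2=00]: 1111  = hex F
  rows 4-7 [P1,P2=01]: 0000  = hex 0
  rows 8-11 [P1,P2=10]: 1111  = hex F
  rows 12-15 [P1,P2=11]: 0000  = hex 0
Output column (row 0 .. row 15) = 1111000011110000
Output column grouped in 4s = 1111 0000 1111 0000 = 0xF0F0
Convert to decimal digit by digit (value = value*16 + digit):
  F -> 15
  15*16 + 0 = 240
  240*16 + 15 (F) = 3855
  3855*16 + 0 = 61680
Decimal = 61680

61680


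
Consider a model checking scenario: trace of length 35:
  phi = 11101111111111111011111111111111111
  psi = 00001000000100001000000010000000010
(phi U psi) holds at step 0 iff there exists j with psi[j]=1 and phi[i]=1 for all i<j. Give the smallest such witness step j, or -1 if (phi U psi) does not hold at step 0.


(phi U psi) at 0: need smallest j with psi[j]=1 and phi[i]=1 for all i in [0,j).
Scan from step 0:
  step 0: phi=1, psi=0 -> continue
  step 1: phi=1, psi=0 -> continue
  step 2: phi=1, psi=0 -> continue
  step 3: phi=0 -> phi-prefix broken from here
  step 4: psi=1 but phi already failed -> not a witness
  step 11: psi=1 but phi already failed -> not a witness
  step 16: psi=1 but phi already failed -> not a witness
  step 24: psi=1 but phi already failed -> not a witness
  step 33: psi=1 but phi already failed -> not a witness
  end of trace: no witness -> -1
Witness step = -1

-1


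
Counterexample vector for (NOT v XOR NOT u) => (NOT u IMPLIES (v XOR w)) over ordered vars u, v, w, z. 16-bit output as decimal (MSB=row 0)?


F1 = (NOT v XOR NOT u)
F2 = (NOT u IMPLIES (v XOR w))
Counterexample to F1=>F2 is where F1=1 and F2=0.
Evaluate each row (bits = u,v,w,z, MSB first):
  row 0 [0000]: F1=0 F2=0 -> F1&~F2 -> 0
  row 1 [0001]: F1=0 F2=0 -> F1&~F2 -> 0
  row 2 [0010]: F1=0 F2=1 -> F1&~F2 -> 0
  row 3 [0011]: F1=0 F2=1 -> F1&~F2 -> 0
  row 4 [0100]: F1=1 F2=1 -> F1&~F2 -> 0
  row 5 [0101]: F1=1 F2=1 -> F1&~F2 -> 0
  row 6 [0110]: F1=1 F2=0 -> F1&~F2 -> 1
  row 7 [0111]: F1=1 F2=0 -> F1&~F2 -> 1
  row 8 [1000]: F1=1 F2=1 -> F1&~F2 -> 0
  row 9 [1001]: F1=1 F2=1 -> F1&~F2 -> 0
  row 10 [1010]: F1=1 F2=1 -> F1&~F2 -> 0
  row 11 [1011]: F1=1 F2=1 -> F1&~F2 -> 0
  row 12 [1100]: F1=0 F2=1 -> F1&~F2 -> 0
  row 13 [1101]: F1=0 F2=1 -> F1&~F2 -> 0
  row 14 [1110]: F1=0 F2=1 -> F1&~F2 -> 0
  row 15 [1111]: F1=0 F2=1 -> F1&~F2 -> 0
Full result column, 4 rows per line (u,v fixed per line; w,z runs 00..11 left to right):
  rows 0-3 [u,v=00]: 0000  = hex 0
  rows 4-7 [u,v=01]: 0011  = hex 3
  rows 8-11 [u,v=10]: 0000  = hex 0
  rows 12-15 [u,v=11]: 0000  = hex 0
Counterexample vector (row 0 .. row 15) = 0000001100000000
Output column grouped in 4s = 0000 0011 0000 0000 = 0x0300
Convert to decimal digit by digit (value = value*16 + digit):
  0 -> 0
  0*16 + 3 = 3
  3*16 + 0 = 48
  48*16 + 0 = 768
Decimal = 768

768


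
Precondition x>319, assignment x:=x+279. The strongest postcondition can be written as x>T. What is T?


Formula: sp(P, x:=E) = exists old_x. (x = E[old_x/x]) AND P[old_x/x] (old_x is the value of x before the assignment; eliminate old_x by solving x = E[old_x/x] for old_x)
Step 1: Precondition P: x>319, i.e. old_x > 319
Step 2: Assignment gives x = old_x + 279, so old_x = x - 279
Step 3: Substitute into P: x - 279 > 319
Step 4: Simplify: x > 319+279 = 598

598


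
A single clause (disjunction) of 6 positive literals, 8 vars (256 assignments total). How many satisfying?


Step 1: Total=2^8=256
Step 2: Unsat when all 6 false: 2^2=4
Step 3: Sat=256-4=252

252


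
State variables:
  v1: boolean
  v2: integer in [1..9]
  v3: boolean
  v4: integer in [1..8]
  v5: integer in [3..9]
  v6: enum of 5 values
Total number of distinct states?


State space = product of domain sizes of all variables.
Domain sizes:
  v1 (boolean): 2
  v2 (integer in [1..9]): 9
  v3 (boolean): 2
  v4 (integer in [1..8]): 8
  v5 (integer in [3..9]): 7
  v6 (enum of 5 values): 5
Product = 2 * 9 * 2 * 8 * 7 * 5 = 10080

10080


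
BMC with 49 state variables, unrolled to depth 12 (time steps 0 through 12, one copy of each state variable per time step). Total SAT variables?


BMC unrolls to depth k, creating one copy of each state var for steps 0..k.
Step count = 12 + 1 = 13 (steps 0 through 12)
Vars per step = 49
Total = 49 * 13 = 637

637


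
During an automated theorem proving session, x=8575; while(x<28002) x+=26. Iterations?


Step 1: x goes from 8575 toward 28002 by 26; the body runs while x<28002, so iterations = ceil((bound-start)/step)
Step 2: Distance=19427
Step 3: ceil(19427/26)=748

748


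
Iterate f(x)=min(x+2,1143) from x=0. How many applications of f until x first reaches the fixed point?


Step 1: x=0, cap=1143, increment=2
Step 2: x grows by 2 each step until capped at 1143; fixed point is x=1143
Step 3: iterations = ceil(1143/2) = 572

572


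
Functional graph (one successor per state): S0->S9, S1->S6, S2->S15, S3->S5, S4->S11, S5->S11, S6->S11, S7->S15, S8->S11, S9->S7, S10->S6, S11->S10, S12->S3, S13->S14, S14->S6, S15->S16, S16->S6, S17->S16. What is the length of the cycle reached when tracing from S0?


Trace from S0 until a state repeats:
  S0 -> S9 -> S7 -> S15 -> S16 -> S6 -> S11 -> S10 -> S6
S6 first seen at step 5, revisited at step 8.
Cycle length = 8 - 5 = 3

3


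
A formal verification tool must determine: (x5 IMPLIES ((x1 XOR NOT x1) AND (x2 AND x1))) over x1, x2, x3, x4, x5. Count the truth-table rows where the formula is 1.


Formula: (x5 IMPLIES ((x1 XOR NOT x1) AND (x2 AND x1))) over 5 vars (32 rows)
Evaluate each row (x1, x2, x3, x4, x5 as bits, MSB first):
  row 0 [00000]: (0 IMPLIES ((0 XOR NOT 0) AND (0 AND 0))) -> 1
  row 1 [00001]: (1 IMPLIES ((0 XOR NOT 0) AND (0 AND 0))) -> 0
  row 2 [00010]: (0 IMPLIES ((0 XOR NOT 0) AND (0 AND 0))) -> 1
  row 3 [00011]: (1 IMPLIES ((0 XOR NOT 0) AND (0 AND 0))) -> 0
  row 4 [00100]: (0 IMPLIES ((0 XOR NOT 0) AND (0 AND 0))) -> 1
  row 5 [00101]: (1 IMPLIES ((0 XOR NOT 0) AND (0 AND 0))) -> 0
  row 6 [00110]: (0 IMPLIES ((0 XOR NOT 0) AND (0 AND 0))) -> 1
  row 7 [00111]: (1 IMPLIES ((0 XOR NOT 0) AND (0 AND 0))) -> 0
  row 8 [01000]: (0 IMPLIES ((0 XOR NOT 0) AND (1 AND 0))) -> 1
  row 9 [01001]: (1 IMPLIES ((0 XOR NOT 0) AND (1 AND 0))) -> 0
  row 10 [01010]: (0 IMPLIES ((0 XOR NOT 0) AND (1 AND 0))) -> 1
  row 11 [01011]: (1 IMPLIES ((0 XOR NOT 0) AND (1 AND 0))) -> 0
  row 12 [01100]: (0 IMPLIES ((0 XOR NOT 0) AND (1 AND 0))) -> 1
  row 13 [01101]: (1 IMPLIES ((0 XOR NOT 0) AND (1 AND 0))) -> 0
  row 14 [01110]: (0 IMPLIES ((0 XOR NOT 0) AND (1 AND 0))) -> 1
  row 15 [01111]: (1 IMPLIES ((0 XOR NOT 0) AND (1 AND 0))) -> 0
  row 16 [10000]: (0 IMPLIES ((1 XOR NOT 1) AND (0 AND 1))) -> 1
  row 17 [10001]: (1 IMPLIES ((1 XOR NOT 1) AND (0 AND 1))) -> 0
  row 18 [10010]: (0 IMPLIES ((1 XOR NOT 1) AND (0 AND 1))) -> 1
  row 19 [10011]: (1 IMPLIES ((1 XOR NOT 1) AND (0 AND 1))) -> 0
  row 20 [10100]: (0 IMPLIES ((1 XOR NOT 1) AND (0 AND 1))) -> 1
  row 21 [10101]: (1 IMPLIES ((1 XOR NOT 1) AND (0 AND 1))) -> 0
  row 22 [10110]: (0 IMPLIES ((1 XOR NOT 1) AND (0 AND 1))) -> 1
  row 23 [10111]: (1 IMPLIES ((1 XOR NOT 1) AND (0 AND 1))) -> 0
  row 24 [11000]: (0 IMPLIES ((1 XOR NOT 1) AND (1 AND 1))) -> 1
  row 25 [11001]: (1 IMPLIES ((1 XOR NOT 1) AND (1 AND 1))) -> 1
  row 26 [11010]: (0 IMPLIES ((1 XOR NOT 1) AND (1 AND 1))) -> 1
  row 27 [11011]: (1 IMPLIES ((1 XOR NOT 1) AND (1 AND 1))) -> 1
  row 28 [11100]: (0 IMPLIES ((1 XOR NOT 1) AND (1 AND 1))) -> 1
  row 29 [11101]: (1 IMPLIES ((1 XOR NOT 1) AND (1 AND 1))) -> 1
  row 30 [11110]: (0 IMPLIES ((1 XOR NOT 1) AND (1 AND 1))) -> 1
  row 31 [11111]: (1 IMPLIES ((1 XOR NOT 1) AND (1 AND 1))) -> 1
Full result column, 8 rows per line (x1,x2 fixed per line; x3,x4,x5 runs 000..111 left to right):
  rows 0-7 [x1,x2=00]: 10101010  (ones: 4)
  rows 8-15 [x1,x2=01]: 10101010  (ones: 4)
  rows 16-23 [x1,x2=10]: 10101010  (ones: 4)
  rows 24-31 [x1,x2=11]: 11111111  (ones: 8)
Count of 1-rows = 4+4+4+8 = 20

20


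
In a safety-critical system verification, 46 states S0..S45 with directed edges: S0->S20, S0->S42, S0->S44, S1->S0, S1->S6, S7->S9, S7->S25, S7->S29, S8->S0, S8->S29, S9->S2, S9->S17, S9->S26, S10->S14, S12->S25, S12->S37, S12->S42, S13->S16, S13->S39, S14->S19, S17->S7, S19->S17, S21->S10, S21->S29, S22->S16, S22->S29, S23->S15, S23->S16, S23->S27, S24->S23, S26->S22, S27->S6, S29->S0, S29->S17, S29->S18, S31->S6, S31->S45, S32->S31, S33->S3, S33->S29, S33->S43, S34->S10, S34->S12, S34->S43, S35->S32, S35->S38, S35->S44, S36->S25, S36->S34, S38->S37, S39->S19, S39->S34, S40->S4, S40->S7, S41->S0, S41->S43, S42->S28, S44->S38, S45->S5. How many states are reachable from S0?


BFS from S0:
  layer 0: {S0}
  layer 1: {S20, S42, S44}
  layer 2: {S28, S38}
  layer 3: {S37}
Reachable set: {S0, S20, S28, S37, S38, S42, S44}
Count = 7

7


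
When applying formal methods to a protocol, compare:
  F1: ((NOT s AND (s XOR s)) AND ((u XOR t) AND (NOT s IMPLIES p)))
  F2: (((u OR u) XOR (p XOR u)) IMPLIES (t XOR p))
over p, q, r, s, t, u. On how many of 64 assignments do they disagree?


F1 = ((NOT s AND (s XOR s)) AND ((u XOR t) AND (NOT s IMPLIES p)))
F2 = (((u OR u) XOR (p XOR u)) IMPLIES (t XOR p))
Evaluate both on each of 64 rows (bits = p,q,r,s,t,u):
  row 0 [000000]: F1=0 F2=1 (differ) -> 1
  row 1 [000001]: F1=0 F2=1 (differ) -> 1
  row 2 [000010]: F1=0 F2=1 (differ) -> 1
  row 3 [000011]: F1=0 F2=1 (differ) -> 1
  row 4 [000100]: F1=0 F2=1 (differ) -> 1
  (every remaining row is evaluated the same way; all 64 results are listed next)
Full result column, 8 rows per line (p,q,r fixed per line; s,t,u runs 000..111 left to right):
  rows 0-7 [p,q,r=000]: 11111111  (ones: 8)
  rows 8-15 [p,q,r=001]: 11111111  (ones: 8)
  rows 16-23 [p,q,r=010]: 11111111  (ones: 8)
  rows 24-31 [p,q,r=011]: 11111111  (ones: 8)
  rows 32-39 [p,q,r=100]: 11001100  (ones: 4)
  rows 40-47 [p,q,r=101]: 11001100  (ones: 4)
  rows 48-55 [p,q,r=110]: 11001100  (ones: 4)
  rows 56-63 [p,q,r=111]: 11001100  (ones: 4)
Disagreements = 8+8+8+8+4+4+4+4 = 48

48


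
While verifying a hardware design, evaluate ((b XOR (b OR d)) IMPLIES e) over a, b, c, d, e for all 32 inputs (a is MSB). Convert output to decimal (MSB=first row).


Formula: ((b XOR (b OR d)) IMPLIES e) over a, b, c, d, e (32 rows)
Evaluate each row (bits = a,b,c,d,e, MSB first):
  row 0 [00000]: ((0 XOR (0 OR 0)) IMPLIES 0) -> 1
  row 1 [00001]: ((0 XOR (0 OR 0)) IMPLIES 1) -> 1
  row 2 [00010]: ((0 XOR (0 OR 1)) IMPLIES 0) -> 0
  row 3 [00011]: ((0 XOR (0 OR 1)) IMPLIES 1) -> 1
  row 4 [00100]: ((0 XOR (0 OR 0)) IMPLIES 0) -> 1
  row 5 [00101]: ((0 XOR (0 OR 0)) IMPLIES 1) -> 1
  row 6 [00110]: ((0 XOR (0 OR 1)) IMPLIES 0) -> 0
  row 7 [00111]: ((0 XOR (0 OR 1)) IMPLIES 1) -> 1
  row 8 [01000]: ((1 XOR (1 OR 0)) IMPLIES 0) -> 1
  row 9 [01001]: ((1 XOR (1 OR 0)) IMPLIES 1) -> 1
  row 10 [01010]: ((1 XOR (1 OR 1)) IMPLIES 0) -> 1
  row 11 [01011]: ((1 XOR (1 OR 1)) IMPLIES 1) -> 1
  row 12 [01100]: ((1 XOR (1 OR 0)) IMPLIES 0) -> 1
  row 13 [01101]: ((1 XOR (1 OR 0)) IMPLIES 1) -> 1
  row 14 [01110]: ((1 XOR (1 OR 1)) IMPLIES 0) -> 1
  row 15 [01111]: ((1 XOR (1 OR 1)) IMPLIES 1) -> 1
  row 16 [10000]: ((0 XOR (0 OR 0)) IMPLIES 0) -> 1
  row 17 [10001]: ((0 XOR (0 OR 0)) IMPLIES 1) -> 1
  row 18 [10010]: ((0 XOR (0 OR 1)) IMPLIES 0) -> 0
  row 19 [10011]: ((0 XOR (0 OR 1)) IMPLIES 1) -> 1
  row 20 [10100]: ((0 XOR (0 OR 0)) IMPLIES 0) -> 1
  row 21 [10101]: ((0 XOR (0 OR 0)) IMPLIES 1) -> 1
  row 22 [10110]: ((0 XOR (0 OR 1)) IMPLIES 0) -> 0
  row 23 [10111]: ((0 XOR (0 OR 1)) IMPLIES 1) -> 1
  row 24 [11000]: ((1 XOR (1 OR 0)) IMPLIES 0) -> 1
  row 25 [11001]: ((1 XOR (1 OR 0)) IMPLIES 1) -> 1
  row 26 [11010]: ((1 XOR (1 OR 1)) IMPLIES 0) -> 1
  row 27 [11011]: ((1 XOR (1 OR 1)) IMPLIES 1) -> 1
  row 28 [11100]: ((1 XOR (1 OR 0)) IMPLIES 0) -> 1
  row 29 [11101]: ((1 XOR (1 OR 0)) IMPLIES 1) -> 1
  row 30 [11110]: ((1 XOR (1 OR 1)) IMPLIES 0) -> 1
  row 31 [11111]: ((1 XOR (1 OR 1)) IMPLIES 1) -> 1
Full result column, 4 rows per line (a,b,c fixed per line; d,e runs 00..11 left to right):
  rows 0-3 [a,b,c=000]: 1101  = hex D
  rows 4-7 [a,b,c=001]: 1101  = hex D
  rows 8-11 [a,b,c=010]: 1111  = hex F
  rows 12-15 [a,b,c=011]: 1111  = hex F
  rows 16-19 [a,b,c=100]: 1101  = hex D
  rows 20-23 [a,b,c=101]: 1101  = hex D
  rows 24-27 [a,b,c=110]: 1111  = hex F
  rows 28-31 [a,b,c=111]: 1111  = hex F
Output column (row 0 .. row 31) = 11011101111111111101110111111111
Output column grouped in 4s = 1101 1101 1111 1111 1101 1101 1111 1111 = 0xDDFFDDFF
Convert to decimal digit by digit (value = value*16 + digit):
  D -> 13
  13*16 + 13 (D) = 221
  221*16 + 15 (F) = 3551
  3551*16 + 15 (F) = 56831
  56831*16 + 13 (D) = 909309
  909309*16 + 13 (D) = 14548957
  14548957*16 + 15 (F) = 232783327
  232783327*16 + 15 (F) = 3724533247
Decimal = 3724533247

3724533247


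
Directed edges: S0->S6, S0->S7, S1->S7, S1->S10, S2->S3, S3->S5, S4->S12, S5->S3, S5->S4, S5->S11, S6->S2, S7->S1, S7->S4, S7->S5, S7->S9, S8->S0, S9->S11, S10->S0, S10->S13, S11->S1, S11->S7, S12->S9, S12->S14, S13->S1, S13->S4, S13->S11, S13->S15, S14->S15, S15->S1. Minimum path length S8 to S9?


BFS layer-by-layer from S8:
  dist 0: {S8}
  dist 1: {S0}
  dist 2: {S6, S7}
  dist 3: {S1, S2, S4, S5, S9}
  -> S9 reached at distance 3
Shortest path length = 3

3


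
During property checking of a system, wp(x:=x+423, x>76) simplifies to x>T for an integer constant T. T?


Formula: wp(x:=E, P) = P[E/x] (substitute E for x in postcondition)
Step 1: Postcondition: x>76
Step 2: Substitute x+423 for x: x+423>76
Step 3: Solve for x: x > 76-423 = -347

-347


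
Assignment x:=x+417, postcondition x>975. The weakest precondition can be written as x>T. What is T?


Formula: wp(x:=E, P) = P[E/x] (substitute E for x in postcondition)
Step 1: Postcondition: x>975
Step 2: Substitute x+417 for x: x+417>975
Step 3: Solve for x: x > 975-417 = 558

558


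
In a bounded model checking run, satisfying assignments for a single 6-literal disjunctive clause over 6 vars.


Step 1: Total=2^6=64
Step 2: Unsat when all 6 false: 2^0=1
Step 3: Sat=64-1=63

63


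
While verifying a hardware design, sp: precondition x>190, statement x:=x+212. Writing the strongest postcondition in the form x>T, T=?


Formula: sp(P, x:=E) = exists old_x. (x = E[old_x/x]) AND P[old_x/x] (old_x is the value of x before the assignment; eliminate old_x by solving x = E[old_x/x] for old_x)
Step 1: Precondition P: x>190, i.e. old_x > 190
Step 2: Assignment gives x = old_x + 212, so old_x = x - 212
Step 3: Substitute into P: x - 212 > 190
Step 4: Simplify: x > 190+212 = 402

402


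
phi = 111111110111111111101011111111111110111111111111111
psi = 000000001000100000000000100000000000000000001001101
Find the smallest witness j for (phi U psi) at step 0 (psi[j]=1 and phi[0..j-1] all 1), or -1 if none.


(phi U psi) at 0: need smallest j with psi[j]=1 and phi[i]=1 for all i in [0,j).
Scan from step 0:
  step 0: phi=1, psi=0 -> continue
  step 1: phi=1, psi=0 -> continue
  step 2: phi=1, psi=0 -> continue
  step 3: phi=1, psi=0 -> continue
  step 8: psi=1 and phi held for [0,8) -> witness found
Witness step = 8

8


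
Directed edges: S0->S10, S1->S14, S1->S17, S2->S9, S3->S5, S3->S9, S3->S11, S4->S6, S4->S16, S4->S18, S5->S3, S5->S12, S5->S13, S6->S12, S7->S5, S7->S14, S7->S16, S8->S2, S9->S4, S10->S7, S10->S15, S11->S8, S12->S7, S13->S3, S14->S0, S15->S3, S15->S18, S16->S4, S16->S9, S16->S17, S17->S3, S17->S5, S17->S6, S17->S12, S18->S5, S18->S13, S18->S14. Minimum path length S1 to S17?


BFS layer-by-layer from S1:
  dist 0: {S1}
  dist 1: {S14, S17}
  -> S17 reached at distance 1
Shortest path length = 1

1


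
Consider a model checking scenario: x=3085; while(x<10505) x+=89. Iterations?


Step 1: x goes from 3085 toward 10505 by 89; the body runs while x<10505, so iterations = ceil((bound-start)/step)
Step 2: Distance=7420
Step 3: ceil(7420/89)=84

84


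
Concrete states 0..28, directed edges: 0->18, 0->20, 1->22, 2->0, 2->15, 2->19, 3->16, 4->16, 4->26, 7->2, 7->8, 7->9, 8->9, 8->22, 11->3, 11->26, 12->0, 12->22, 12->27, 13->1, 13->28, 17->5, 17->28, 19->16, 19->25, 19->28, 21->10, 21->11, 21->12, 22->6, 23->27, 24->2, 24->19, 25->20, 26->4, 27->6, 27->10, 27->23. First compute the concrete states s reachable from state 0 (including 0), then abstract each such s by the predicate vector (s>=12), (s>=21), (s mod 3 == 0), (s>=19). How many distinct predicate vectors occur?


BFS from 0:
Concrete reachable: {0, 18, 20}
Abstract via predicates (s>=12), (s>=21), (s mod 3 == 0), (s>=19):
  (0,0,1,0) <- {0}
  (1,0,0,1) <- {20}
  (1,0,1,0) <- {18}
Distinct abstract states = 3

3


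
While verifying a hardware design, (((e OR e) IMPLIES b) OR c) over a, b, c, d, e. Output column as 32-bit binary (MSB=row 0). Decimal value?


Formula: (((e OR e) IMPLIES b) OR c) over a, b, c, d, e (32 rows)
Evaluate each row (bits = a,b,c,d,e, MSB first):
  row 0 [00000]: (((0 OR 0) IMPLIES 0) OR 0) -> 1
  row 1 [00001]: (((1 OR 1) IMPLIES 0) OR 0) -> 0
  row 2 [00010]: (((0 OR 0) IMPLIES 0) OR 0) -> 1
  row 3 [00011]: (((1 OR 1) IMPLIES 0) OR 0) -> 0
  row 4 [00100]: (((0 OR 0) IMPLIES 0) OR 1) -> 1
  row 5 [00101]: (((1 OR 1) IMPLIES 0) OR 1) -> 1
  row 6 [00110]: (((0 OR 0) IMPLIES 0) OR 1) -> 1
  row 7 [00111]: (((1 OR 1) IMPLIES 0) OR 1) -> 1
  row 8 [01000]: (((0 OR 0) IMPLIES 1) OR 0) -> 1
  row 9 [01001]: (((1 OR 1) IMPLIES 1) OR 0) -> 1
  row 10 [01010]: (((0 OR 0) IMPLIES 1) OR 0) -> 1
  row 11 [01011]: (((1 OR 1) IMPLIES 1) OR 0) -> 1
  row 12 [01100]: (((0 OR 0) IMPLIES 1) OR 1) -> 1
  row 13 [01101]: (((1 OR 1) IMPLIES 1) OR 1) -> 1
  row 14 [01110]: (((0 OR 0) IMPLIES 1) OR 1) -> 1
  row 15 [01111]: (((1 OR 1) IMPLIES 1) OR 1) -> 1
  row 16 [10000]: (((0 OR 0) IMPLIES 0) OR 0) -> 1
  row 17 [10001]: (((1 OR 1) IMPLIES 0) OR 0) -> 0
  row 18 [10010]: (((0 OR 0) IMPLIES 0) OR 0) -> 1
  row 19 [10011]: (((1 OR 1) IMPLIES 0) OR 0) -> 0
  row 20 [10100]: (((0 OR 0) IMPLIES 0) OR 1) -> 1
  row 21 [10101]: (((1 OR 1) IMPLIES 0) OR 1) -> 1
  row 22 [10110]: (((0 OR 0) IMPLIES 0) OR 1) -> 1
  row 23 [10111]: (((1 OR 1) IMPLIES 0) OR 1) -> 1
  row 24 [11000]: (((0 OR 0) IMPLIES 1) OR 0) -> 1
  row 25 [11001]: (((1 OR 1) IMPLIES 1) OR 0) -> 1
  row 26 [11010]: (((0 OR 0) IMPLIES 1) OR 0) -> 1
  row 27 [11011]: (((1 OR 1) IMPLIES 1) OR 0) -> 1
  row 28 [11100]: (((0 OR 0) IMPLIES 1) OR 1) -> 1
  row 29 [11101]: (((1 OR 1) IMPLIES 1) OR 1) -> 1
  row 30 [11110]: (((0 OR 0) IMPLIES 1) OR 1) -> 1
  row 31 [11111]: (((1 OR 1) IMPLIES 1) OR 1) -> 1
Full result column, 4 rows per line (a,b,c fixed per line; d,e runs 00..11 left to right):
  rows 0-3 [a,b,c=000]: 1010  = hex A
  rows 4-7 [a,b,c=001]: 1111  = hex F
  rows 8-11 [a,b,c=010]: 1111  = hex F
  rows 12-15 [a,b,c=011]: 1111  = hex F
  rows 16-19 [a,b,c=100]: 1010  = hex A
  rows 20-23 [a,b,c=101]: 1111  = hex F
  rows 24-27 [a,b,c=110]: 1111  = hex F
  rows 28-31 [a,b,c=111]: 1111  = hex F
Output column (row 0 .. row 31) = 10101111111111111010111111111111
Output column grouped in 4s = 1010 1111 1111 1111 1010 1111 1111 1111 = 0xAFFFAFFF
Convert to decimal digit by digit (value = value*16 + digit):
  A -> 10
  10*16 + 15 (F) = 175
  175*16 + 15 (F) = 2815
  2815*16 + 15 (F) = 45055
  45055*16 + 10 (A) = 720890
  720890*16 + 15 (F) = 11534255
  11534255*16 + 15 (F) = 184548095
  184548095*16 + 15 (F) = 2952769535
Decimal = 2952769535

2952769535


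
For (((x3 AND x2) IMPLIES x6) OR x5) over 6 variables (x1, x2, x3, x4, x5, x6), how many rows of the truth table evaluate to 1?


Formula: (((x3 AND x2) IMPLIES x6) OR x5) over 6 vars (64 rows)
Evaluate each row (x1, x2, x3, x4, x5, x6 as bits, MSB first):
  row 0 [000000]: (((0 AND 0) IMPLIES 0) OR 0) -> 1
  row 1 [000001]: (((0 AND 0) IMPLIES 1) OR 0) -> 1
  row 2 [000010]: (((0 AND 0) IMPLIES 0) OR 1) -> 1
  row 3 [000011]: (((0 AND 0) IMPLIES 1) OR 1) -> 1
  row 4 [000100]: (((0 AND 0) IMPLIES 0) OR 0) -> 1
  (every remaining row is evaluated the same way; all 64 results are listed next)
Full result column, 8 rows per line (x1,x2,x3 fixed per line; x4,x5,x6 runs 000..111 left to right):
  rows 0-7 [x1,x2,x3=000]: 11111111  (ones: 8)
  rows 8-15 [x1,x2,x3=001]: 11111111  (ones: 8)
  rows 16-23 [x1,x2,x3=010]: 11111111  (ones: 8)
  rows 24-31 [x1,x2,x3=011]: 01110111  (ones: 6)
  rows 32-39 [x1,x2,x3=100]: 11111111  (ones: 8)
  rows 40-47 [x1,x2,x3=101]: 11111111  (ones: 8)
  rows 48-55 [x1,x2,x3=110]: 11111111  (ones: 8)
  rows 56-63 [x1,x2,x3=111]: 01110111  (ones: 6)
Count of 1-rows = 8+8+8+6+8+8+8+6 = 60

60


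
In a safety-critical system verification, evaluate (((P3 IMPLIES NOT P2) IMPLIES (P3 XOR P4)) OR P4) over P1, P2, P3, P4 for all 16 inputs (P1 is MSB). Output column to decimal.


Formula: (((P3 IMPLIES NOT P2) IMPLIES (P3 XOR P4)) OR P4) over P1, P2, P3, P4 (16 rows)
Evaluate each row (bits = P1,P2,P3,P4, MSB first):
  row 0 [0000]: (((0 IMPLIES NOT 0) IMPLIES (0 XOR 0)) OR 0) -> 0
  row 1 [0001]: (((0 IMPLIES NOT 0) IMPLIES (0 XOR 1)) OR 1) -> 1
  row 2 [0010]: (((1 IMPLIES NOT 0) IMPLIES (1 XOR 0)) OR 0) -> 1
  row 3 [0011]: (((1 IMPLIES NOT 0) IMPLIES (1 XOR 1)) OR 1) -> 1
  row 4 [0100]: (((0 IMPLIES NOT 1) IMPLIES (0 XOR 0)) OR 0) -> 0
  row 5 [0101]: (((0 IMPLIES NOT 1) IMPLIES (0 XOR 1)) OR 1) -> 1
  row 6 [0110]: (((1 IMPLIES NOT 1) IMPLIES (1 XOR 0)) OR 0) -> 1
  row 7 [0111]: (((1 IMPLIES NOT 1) IMPLIES (1 XOR 1)) OR 1) -> 1
  row 8 [1000]: (((0 IMPLIES NOT 0) IMPLIES (0 XOR 0)) OR 0) -> 0
  row 9 [1001]: (((0 IMPLIES NOT 0) IMPLIES (0 XOR 1)) OR 1) -> 1
  row 10 [1010]: (((1 IMPLIES NOT 0) IMPLIES (1 XOR 0)) OR 0) -> 1
  row 11 [1011]: (((1 IMPLIES NOT 0) IMPLIES (1 XOR 1)) OR 1) -> 1
  row 12 [1100]: (((0 IMPLIES NOT 1) IMPLIES (0 XOR 0)) OR 0) -> 0
  row 13 [1101]: (((0 IMPLIES NOT 1) IMPLIES (0 XOR 1)) OR 1) -> 1
  row 14 [1110]: (((1 IMPLIES NOT 1) IMPLIES (1 XOR 0)) OR 0) -> 1
  row 15 [1111]: (((1 IMPLIES NOT 1) IMPLIES (1 XOR 1)) OR 1) -> 1
Full result column, 4 rows per line (P1,P2 fixed per line; P3,P4 runs 00..11 left to right):
  rows 0-3 [P1,P2=00]: 0111  = hex 7
  rows 4-7 [P1,P2=01]: 0111  = hex 7
  rows 8-11 [P1,P2=10]: 0111  = hex 7
  rows 12-15 [P1,P2=11]: 0111  = hex 7
Output column (row 0 .. row 15) = 0111011101110111
Output column grouped in 4s = 0111 0111 0111 0111 = 0x7777
Convert to decimal digit by digit (value = value*16 + digit):
  7 -> 7
  7*16 + 7 = 119
  119*16 + 7 = 1911
  1911*16 + 7 = 30583
Decimal = 30583

30583


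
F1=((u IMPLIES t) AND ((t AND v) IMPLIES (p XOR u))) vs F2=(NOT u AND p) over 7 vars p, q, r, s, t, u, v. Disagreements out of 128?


F1 = ((u IMPLIES t) AND ((t AND v) IMPLIES (p XOR u)))
F2 = (NOT u AND p)
Evaluate both on each of 128 rows (bits = p,q,r,s,t,u,v):
  row 0 [0000000]: F1=1 F2=0 (differ) -> 1
  row 1 [0000001]: F1=1 F2=0 (differ) -> 1
  row 2 [0000010]: F1=0 F2=0 -> 0
  row 3 [0000011]: F1=0 F2=0 -> 0
  row 4 [0000100]: F1=1 F2=0 (differ) -> 1
  (every remaining row is evaluated the same way; all 128 results are listed next)
Full result column, 8 rows per line (p,q,r,s fixed per line; t,u,v runs 000..111 left to right):
  rows 0-7 [p,q,r,s=0000]: 11001011  (ones: 5)
  rows 8-15 [p,q,r,s=0001]: 11001011  (ones: 5)
  rows 16-23 [p,q,r,s=0010]: 11001011  (ones: 5)
  rows 24-31 [p,q,r,s=0011]: 11001011  (ones: 5)
  rows 32-39 [p,q,r,s=0100]: 11001011  (ones: 5)
  rows 40-47 [p,q,r,s=0101]: 11001011  (ones: 5)
  rows 48-55 [p,q,r,s=0110]: 11001011  (ones: 5)
  rows 56-63 [p,q,r,s=0111]: 11001011  (ones: 5)
  rows 64-71 [p,q,r,s=1000]: 00000010  (ones: 1)
  rows 72-79 [p,q,r,s=1001]: 00000010  (ones: 1)
  rows 80-87 [p,q,r,s=1010]: 00000010  (ones: 1)
  rows 88-95 [p,q,r,s=1011]: 00000010  (ones: 1)
  rows 96-103 [p,q,r,s=1100]: 00000010  (ones: 1)
  rows 104-111 [p,q,r,s=1101]: 00000010  (ones: 1)
  rows 112-119 [p,q,r,s=1110]: 00000010  (ones: 1)
  rows 120-127 [p,q,r,s=1111]: 00000010  (ones: 1)
Disagreements = 5+5+5+5+5+5+5+5+1+1+1+1+1+1+1+1 = 48

48


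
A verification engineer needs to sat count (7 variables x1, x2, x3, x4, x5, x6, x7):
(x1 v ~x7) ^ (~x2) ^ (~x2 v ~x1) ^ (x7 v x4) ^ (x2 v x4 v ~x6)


CNF with 5 clauses over 7 vars (128 assignments).
An assignment satisfies CNF iff every clause has >=1 true literal.
Check each row (bits = x1,x2,x3,x4,x5,x6,x7; clause T/F shown):
  row 0 [0000000]: clauses=TTTFT -> 0
  row 1 [0000001]: clauses=FTTTT -> 0
  row 2 [0000010]: clauses=TTTFF -> 0
  row 3 [0000011]: clauses=FTTTF -> 0
  row 4 [0000100]: clauses=TTTFT -> 0
  (every remaining row is evaluated the same way; all 128 results are listed next)
Full result column, 8 rows per line (x1,x2,x3,x4 fixed per line; x5,x6,x7 runs 000..111 left to right):
  rows 0-7 [x1,x2,x3,x4=0000]: 00000000  (ones: 0)
  rows 8-15 [x1,x2,x3,x4=0001]: 10101010  (ones: 4)
  rows 16-23 [x1,x2,x3,x4=0010]: 00000000  (ones: 0)
  rows 24-31 [x1,x2,x3,x4=0011]: 10101010  (ones: 4)
  rows 32-39 [x1,x2,x3,x4=0100]: 00000000  (ones: 0)
  rows 40-47 [x1,x2,x3,x4=0101]: 00000000  (ones: 0)
  rows 48-55 [x1,x2,x3,x4=0110]: 00000000  (ones: 0)
  rows 56-63 [x1,x2,x3,x4=0111]: 00000000  (ones: 0)
  rows 64-71 [x1,x2,x3,x4=1000]: 01000100  (ones: 2)
  rows 72-79 [x1,x2,x3,x4=1001]: 11111111  (ones: 8)
  rows 80-87 [x1,x2,x3,x4=1010]: 01000100  (ones: 2)
  rows 88-95 [x1,x2,x3,x4=1011]: 11111111  (ones: 8)
  rows 96-103 [x1,x2,x3,x4=1100]: 00000000  (ones: 0)
  rows 104-111 [x1,x2,x3,x4=1101]: 00000000  (ones: 0)
  rows 112-119 [x1,x2,x3,x4=1110]: 00000000  (ones: 0)
  rows 120-127 [x1,x2,x3,x4=1111]: 00000000  (ones: 0)
Satisfying assignments = 0+4+0+4+0+0+0+0+2+8+2+8+0+0+0+0 = 28

28


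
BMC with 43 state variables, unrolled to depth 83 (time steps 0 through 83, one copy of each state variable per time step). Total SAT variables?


BMC unrolls to depth k, creating one copy of each state var for steps 0..k.
Step count = 83 + 1 = 84 (steps 0 through 83)
Vars per step = 43
Total = 43 * 84 = 3612

3612


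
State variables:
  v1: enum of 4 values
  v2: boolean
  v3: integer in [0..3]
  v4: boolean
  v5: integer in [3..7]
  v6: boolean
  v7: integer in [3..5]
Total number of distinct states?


State space = product of domain sizes of all variables.
Domain sizes:
  v1 (enum of 4 values): 4
  v2 (boolean): 2
  v3 (integer in [0..3]): 4
  v4 (boolean): 2
  v5 (integer in [3..7]): 5
  v6 (boolean): 2
  v7 (integer in [3..5]): 3
Product = 4 * 2 * 4 * 2 * 5 * 2 * 3 = 1920

1920


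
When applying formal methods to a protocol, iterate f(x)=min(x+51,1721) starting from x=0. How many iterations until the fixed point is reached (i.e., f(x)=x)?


Step 1: x=0, cap=1721, increment=51
Step 2: x grows by 51 each step until capped at 1721; fixed point is x=1721
Step 3: iterations = ceil(1721/51) = 34

34


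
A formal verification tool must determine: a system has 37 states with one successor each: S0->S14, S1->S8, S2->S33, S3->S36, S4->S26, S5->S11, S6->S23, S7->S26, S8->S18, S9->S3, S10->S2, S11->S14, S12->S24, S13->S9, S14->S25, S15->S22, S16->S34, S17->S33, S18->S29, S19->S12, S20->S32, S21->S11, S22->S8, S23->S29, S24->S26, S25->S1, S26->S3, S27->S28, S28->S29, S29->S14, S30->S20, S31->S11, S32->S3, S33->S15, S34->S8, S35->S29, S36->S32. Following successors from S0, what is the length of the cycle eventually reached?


Trace from S0 until a state repeats:
  S0 -> S14 -> S25 -> S1 -> S8 -> S18 -> S29 -> S14
S14 first seen at step 1, revisited at step 7.
Cycle length = 7 - 1 = 6

6


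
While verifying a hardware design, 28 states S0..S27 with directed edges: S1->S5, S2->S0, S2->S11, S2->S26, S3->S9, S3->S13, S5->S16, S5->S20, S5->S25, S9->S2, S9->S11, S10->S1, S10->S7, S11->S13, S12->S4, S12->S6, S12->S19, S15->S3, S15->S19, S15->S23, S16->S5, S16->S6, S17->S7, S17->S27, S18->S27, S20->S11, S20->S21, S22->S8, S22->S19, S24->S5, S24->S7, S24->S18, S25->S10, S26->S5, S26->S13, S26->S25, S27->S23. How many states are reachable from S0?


BFS from S0:
  layer 0: {S0}
Reachable set: {S0}
Count = 1

1


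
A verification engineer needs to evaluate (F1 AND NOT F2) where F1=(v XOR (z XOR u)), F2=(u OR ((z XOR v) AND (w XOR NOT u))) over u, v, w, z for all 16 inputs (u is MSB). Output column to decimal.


F1 = (v XOR (z XOR u))
F2 = (u OR ((z XOR v) AND (w XOR NOT u)))
Counterexample to F1=>F2 is where F1=1 and F2=0.
Evaluate each row (bits = u,v,w,z, MSB first):
  row 0 [0000]: F1=0 F2=0 -> F1&~F2 -> 0
  row 1 [0001]: F1=1 F2=1 -> F1&~F2 -> 0
  row 2 [0010]: F1=0 F2=0 -> F1&~F2 -> 0
  row 3 [0011]: F1=1 F2=0 -> F1&~F2 -> 1
  row 4 [0100]: F1=1 F2=1 -> F1&~F2 -> 0
  row 5 [0101]: F1=0 F2=0 -> F1&~F2 -> 0
  row 6 [0110]: F1=1 F2=0 -> F1&~F2 -> 1
  row 7 [0111]: F1=0 F2=0 -> F1&~F2 -> 0
  row 8 [1000]: F1=1 F2=1 -> F1&~F2 -> 0
  row 9 [1001]: F1=0 F2=1 -> F1&~F2 -> 0
  row 10 [1010]: F1=1 F2=1 -> F1&~F2 -> 0
  row 11 [1011]: F1=0 F2=1 -> F1&~F2 -> 0
  row 12 [1100]: F1=0 F2=1 -> F1&~F2 -> 0
  row 13 [1101]: F1=1 F2=1 -> F1&~F2 -> 0
  row 14 [1110]: F1=0 F2=1 -> F1&~F2 -> 0
  row 15 [1111]: F1=1 F2=1 -> F1&~F2 -> 0
Full result column, 4 rows per line (u,v fixed per line; w,z runs 00..11 left to right):
  rows 0-3 [u,v=00]: 0001  = hex 1
  rows 4-7 [u,v=01]: 0010  = hex 2
  rows 8-11 [u,v=10]: 0000  = hex 0
  rows 12-15 [u,v=11]: 0000  = hex 0
Counterexample vector (row 0 .. row 15) = 0001001000000000
Output column grouped in 4s = 0001 0010 0000 0000 = 0x1200
Convert to decimal digit by digit (value = value*16 + digit):
  1 -> 1
  1*16 + 2 = 18
  18*16 + 0 = 288
  288*16 + 0 = 4608
Decimal = 4608

4608


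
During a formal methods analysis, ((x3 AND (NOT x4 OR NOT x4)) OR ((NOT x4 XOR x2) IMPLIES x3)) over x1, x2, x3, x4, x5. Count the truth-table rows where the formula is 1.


Formula: ((x3 AND (NOT x4 OR NOT x4)) OR ((NOT x4 XOR x2) IMPLIES x3)) over 5 vars (32 rows)
Evaluate each row (x1, x2, x3, x4, x5 as bits, MSB first):
  row 0 [00000]: ((0 AND (NOT 0 OR NOT 0)) OR ((NOT 0 XOR 0) IMPLIES 0)) -> 0
  row 1 [00001]: ((0 AND (NOT 0 OR NOT 0)) OR ((NOT 0 XOR 0) IMPLIES 0)) -> 0
  row 2 [00010]: ((0 AND (NOT 1 OR NOT 1)) OR ((NOT 1 XOR 0) IMPLIES 0)) -> 1
  row 3 [00011]: ((0 AND (NOT 1 OR NOT 1)) OR ((NOT 1 XOR 0) IMPLIES 0)) -> 1
  row 4 [00100]: ((1 AND (NOT 0 OR NOT 0)) OR ((NOT 0 XOR 0) IMPLIES 1)) -> 1
  row 5 [00101]: ((1 AND (NOT 0 OR NOT 0)) OR ((NOT 0 XOR 0) IMPLIES 1)) -> 1
  row 6 [00110]: ((1 AND (NOT 1 OR NOT 1)) OR ((NOT 1 XOR 0) IMPLIES 1)) -> 1
  row 7 [00111]: ((1 AND (NOT 1 OR NOT 1)) OR ((NOT 1 XOR 0) IMPLIES 1)) -> 1
  row 8 [01000]: ((0 AND (NOT 0 OR NOT 0)) OR ((NOT 0 XOR 1) IMPLIES 0)) -> 1
  row 9 [01001]: ((0 AND (NOT 0 OR NOT 0)) OR ((NOT 0 XOR 1) IMPLIES 0)) -> 1
  row 10 [01010]: ((0 AND (NOT 1 OR NOT 1)) OR ((NOT 1 XOR 1) IMPLIES 0)) -> 0
  row 11 [01011]: ((0 AND (NOT 1 OR NOT 1)) OR ((NOT 1 XOR 1) IMPLIES 0)) -> 0
  row 12 [01100]: ((1 AND (NOT 0 OR NOT 0)) OR ((NOT 0 XOR 1) IMPLIES 1)) -> 1
  row 13 [01101]: ((1 AND (NOT 0 OR NOT 0)) OR ((NOT 0 XOR 1) IMPLIES 1)) -> 1
  row 14 [01110]: ((1 AND (NOT 1 OR NOT 1)) OR ((NOT 1 XOR 1) IMPLIES 1)) -> 1
  row 15 [01111]: ((1 AND (NOT 1 OR NOT 1)) OR ((NOT 1 XOR 1) IMPLIES 1)) -> 1
  row 16 [10000]: ((0 AND (NOT 0 OR NOT 0)) OR ((NOT 0 XOR 0) IMPLIES 0)) -> 0
  row 17 [10001]: ((0 AND (NOT 0 OR NOT 0)) OR ((NOT 0 XOR 0) IMPLIES 0)) -> 0
  row 18 [10010]: ((0 AND (NOT 1 OR NOT 1)) OR ((NOT 1 XOR 0) IMPLIES 0)) -> 1
  row 19 [10011]: ((0 AND (NOT 1 OR NOT 1)) OR ((NOT 1 XOR 0) IMPLIES 0)) -> 1
  row 20 [10100]: ((1 AND (NOT 0 OR NOT 0)) OR ((NOT 0 XOR 0) IMPLIES 1)) -> 1
  row 21 [10101]: ((1 AND (NOT 0 OR NOT 0)) OR ((NOT 0 XOR 0) IMPLIES 1)) -> 1
  row 22 [10110]: ((1 AND (NOT 1 OR NOT 1)) OR ((NOT 1 XOR 0) IMPLIES 1)) -> 1
  row 23 [10111]: ((1 AND (NOT 1 OR NOT 1)) OR ((NOT 1 XOR 0) IMPLIES 1)) -> 1
  row 24 [11000]: ((0 AND (NOT 0 OR NOT 0)) OR ((NOT 0 XOR 1) IMPLIES 0)) -> 1
  row 25 [11001]: ((0 AND (NOT 0 OR NOT 0)) OR ((NOT 0 XOR 1) IMPLIES 0)) -> 1
  row 26 [11010]: ((0 AND (NOT 1 OR NOT 1)) OR ((NOT 1 XOR 1) IMPLIES 0)) -> 0
  row 27 [11011]: ((0 AND (NOT 1 OR NOT 1)) OR ((NOT 1 XOR 1) IMPLIES 0)) -> 0
  row 28 [11100]: ((1 AND (NOT 0 OR NOT 0)) OR ((NOT 0 XOR 1) IMPLIES 1)) -> 1
  row 29 [11101]: ((1 AND (NOT 0 OR NOT 0)) OR ((NOT 0 XOR 1) IMPLIES 1)) -> 1
  row 30 [11110]: ((1 AND (NOT 1 OR NOT 1)) OR ((NOT 1 XOR 1) IMPLIES 1)) -> 1
  row 31 [11111]: ((1 AND (NOT 1 OR NOT 1)) OR ((NOT 1 XOR 1) IMPLIES 1)) -> 1
Full result column, 8 rows per line (x1,x2 fixed per line; x3,x4,x5 runs 000..111 left to right):
  rows 0-7 [x1,x2=00]: 00111111  (ones: 6)
  rows 8-15 [x1,x2=01]: 11001111  (ones: 6)
  rows 16-23 [x1,x2=10]: 00111111  (ones: 6)
  rows 24-31 [x1,x2=11]: 11001111  (ones: 6)
Count of 1-rows = 6+6+6+6 = 24

24


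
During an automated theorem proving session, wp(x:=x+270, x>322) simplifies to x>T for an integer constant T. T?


Formula: wp(x:=E, P) = P[E/x] (substitute E for x in postcondition)
Step 1: Postcondition: x>322
Step 2: Substitute x+270 for x: x+270>322
Step 3: Solve for x: x > 322-270 = 52

52


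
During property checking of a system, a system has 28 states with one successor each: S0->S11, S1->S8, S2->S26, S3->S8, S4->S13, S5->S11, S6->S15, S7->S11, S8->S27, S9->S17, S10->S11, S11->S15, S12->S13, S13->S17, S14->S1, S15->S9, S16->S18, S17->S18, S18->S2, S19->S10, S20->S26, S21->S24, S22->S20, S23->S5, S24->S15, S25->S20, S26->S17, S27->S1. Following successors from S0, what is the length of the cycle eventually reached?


Trace from S0 until a state repeats:
  S0 -> S11 -> S15 -> S9 -> S17 -> S18 -> S2 -> S26 -> S17
S17 first seen at step 4, revisited at step 8.
Cycle length = 8 - 4 = 4

4


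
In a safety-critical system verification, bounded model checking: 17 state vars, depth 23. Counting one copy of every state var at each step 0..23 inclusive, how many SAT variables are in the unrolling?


BMC unrolls to depth k, creating one copy of each state var for steps 0..k.
Step count = 23 + 1 = 24 (steps 0 through 23)
Vars per step = 17
Total = 17 * 24 = 408

408


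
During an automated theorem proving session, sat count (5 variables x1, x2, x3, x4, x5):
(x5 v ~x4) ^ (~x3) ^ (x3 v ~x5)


CNF with 3 clauses over 5 vars (32 assignments).
An assignment satisfies CNF iff every clause has >=1 true literal.
Check each row (bits = x1,x2,x3,x4,x5; clause T/F shown):
  row 0 [00000]: clauses=TTT -> 1
  row 1 [00001]: clauses=TTF -> 0
  row 2 [00010]: clauses=FTT -> 0
  row 3 [00011]: clauses=TTF -> 0
  row 4 [00100]: clauses=TFT -> 0
  row 5 [00101]: clauses=TFT -> 0
  row 6 [00110]: clauses=FFT -> 0
  row 7 [00111]: clauses=TFT -> 0
  row 8 [01000]: clauses=TTT -> 1
  row 9 [01001]: clauses=TTF -> 0
  row 10 [01010]: clauses=FTT -> 0
  row 11 [01011]: clauses=TTF -> 0
  row 12 [01100]: clauses=TFT -> 0
  row 13 [01101]: clauses=TFT -> 0
  row 14 [01110]: clauses=FFT -> 0
  row 15 [01111]: clauses=TFT -> 0
  row 16 [10000]: clauses=TTT -> 1
  row 17 [10001]: clauses=TTF -> 0
  row 18 [10010]: clauses=FTT -> 0
  row 19 [10011]: clauses=TTF -> 0
  row 20 [10100]: clauses=TFT -> 0
  row 21 [10101]: clauses=TFT -> 0
  row 22 [10110]: clauses=FFT -> 0
  row 23 [10111]: clauses=TFT -> 0
  row 24 [11000]: clauses=TTT -> 1
  row 25 [11001]: clauses=TTF -> 0
  row 26 [11010]: clauses=FTT -> 0
  row 27 [11011]: clauses=TTF -> 0
  row 28 [11100]: clauses=TFT -> 0
  row 29 [11101]: clauses=TFT -> 0
  row 30 [11110]: clauses=FFT -> 0
  row 31 [11111]: clauses=TFT -> 0
Full result column, 8 rows per line (x1,x2 fixed per line; x3,x4,x5 runs 000..111 left to right):
  rows 0-7 [x1,x2=00]: 10000000  (ones: 1)
  rows 8-15 [x1,x2=01]: 10000000  (ones: 1)
  rows 16-23 [x1,x2=10]: 10000000  (ones: 1)
  rows 24-31 [x1,x2=11]: 10000000  (ones: 1)
Satisfying assignments = 1+1+1+1 = 4

4


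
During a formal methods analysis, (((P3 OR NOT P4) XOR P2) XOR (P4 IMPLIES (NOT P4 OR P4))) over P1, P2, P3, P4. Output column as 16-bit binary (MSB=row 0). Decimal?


Formula: (((P3 OR NOT P4) XOR P2) XOR (P4 IMPLIES (NOT P4 OR P4))) over P1, P2, P3, P4 (16 rows)
Evaluate each row (bits = P1,P2,P3,P4, MSB first):
  row 0 [0000]: (((0 OR NOT 0) XOR 0) XOR (0 IMPLIES (NOT 0 OR 0))) -> 0
  row 1 [0001]: (((0 OR NOT 1) XOR 0) XOR (1 IMPLIES (NOT 1 OR 1))) -> 1
  row 2 [0010]: (((1 OR NOT 0) XOR 0) XOR (0 IMPLIES (NOT 0 OR 0))) -> 0
  row 3 [0011]: (((1 OR NOT 1) XOR 0) XOR (1 IMPLIES (NOT 1 OR 1))) -> 0
  row 4 [0100]: (((0 OR NOT 0) XOR 1) XOR (0 IMPLIES (NOT 0 OR 0))) -> 1
  row 5 [0101]: (((0 OR NOT 1) XOR 1) XOR (1 IMPLIES (NOT 1 OR 1))) -> 0
  row 6 [0110]: (((1 OR NOT 0) XOR 1) XOR (0 IMPLIES (NOT 0 OR 0))) -> 1
  row 7 [0111]: (((1 OR NOT 1) XOR 1) XOR (1 IMPLIES (NOT 1 OR 1))) -> 1
  row 8 [1000]: (((0 OR NOT 0) XOR 0) XOR (0 IMPLIES (NOT 0 OR 0))) -> 0
  row 9 [1001]: (((0 OR NOT 1) XOR 0) XOR (1 IMPLIES (NOT 1 OR 1))) -> 1
  row 10 [1010]: (((1 OR NOT 0) XOR 0) XOR (0 IMPLIES (NOT 0 OR 0))) -> 0
  row 11 [1011]: (((1 OR NOT 1) XOR 0) XOR (1 IMPLIES (NOT 1 OR 1))) -> 0
  row 12 [1100]: (((0 OR NOT 0) XOR 1) XOR (0 IMPLIES (NOT 0 OR 0))) -> 1
  row 13 [1101]: (((0 OR NOT 1) XOR 1) XOR (1 IMPLIES (NOT 1 OR 1))) -> 0
  row 14 [1110]: (((1 OR NOT 0) XOR 1) XOR (0 IMPLIES (NOT 0 OR 0))) -> 1
  row 15 [1111]: (((1 OR NOT 1) XOR 1) XOR (1 IMPLIES (NOT 1 OR 1))) -> 1
Full result column, 4 rows per line (P1,P2 fixed per line; P3,P4 runs 00..11 left to right):
  rows 0-3 [P1,P2=00]: 0100  = hex 4
  rows 4-7 [P1,P2=01]: 1011  = hex B
  rows 8-11 [P1,P2=10]: 0100  = hex 4
  rows 12-15 [P1,P2=11]: 1011  = hex B
Output column (row 0 .. row 15) = 0100101101001011
Output column grouped in 4s = 0100 1011 0100 1011 = 0x4B4B
Convert to decimal digit by digit (value = value*16 + digit):
  4 -> 4
  4*16 + 11 (B) = 75
  75*16 + 4 = 1204
  1204*16 + 11 (B) = 19275
Decimal = 19275

19275
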